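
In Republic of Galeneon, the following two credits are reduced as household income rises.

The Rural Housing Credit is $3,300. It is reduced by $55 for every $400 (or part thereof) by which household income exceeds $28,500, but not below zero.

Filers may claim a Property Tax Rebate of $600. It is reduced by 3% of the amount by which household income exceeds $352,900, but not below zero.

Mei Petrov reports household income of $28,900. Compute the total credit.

$3,845

Rural Housing Credit: income exceeds $28,500 by $400, which is 1 full-or-partial $400 increment; reduction = 1 × $55 = $55, leaving $3,245.
Property Tax Rebate: $28,900 is at or below the $352,900 threshold, so the full $600 applies.
Total: $3,245 + $600 = $3,845.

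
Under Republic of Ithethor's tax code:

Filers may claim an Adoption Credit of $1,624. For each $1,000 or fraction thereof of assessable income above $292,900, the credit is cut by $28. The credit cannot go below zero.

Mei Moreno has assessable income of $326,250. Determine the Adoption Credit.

$672

Adoption Credit: income exceeds $292,900 by $33,350, which is 34 full-or-partial $1,000 increments; reduction = 34 × $28 = $952, leaving $672.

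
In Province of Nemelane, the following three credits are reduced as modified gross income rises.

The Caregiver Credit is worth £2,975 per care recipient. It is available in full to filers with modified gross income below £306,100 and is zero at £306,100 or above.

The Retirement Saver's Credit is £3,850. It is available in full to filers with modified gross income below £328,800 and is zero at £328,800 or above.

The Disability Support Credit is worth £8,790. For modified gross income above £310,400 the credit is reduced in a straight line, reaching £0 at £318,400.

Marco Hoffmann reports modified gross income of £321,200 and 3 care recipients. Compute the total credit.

Caregiver Credit: base = 3 × £2,975 = £8,925. £321,200 meets or exceeds the £306,100 cutoff, so the credit is £0.
Retirement Saver's Credit: £321,200 is below the £328,800 cutoff, so the full £3,850 applies.
Disability Support Credit: £321,200 is at or above £318,400, so the credit is £0.
Total: £0 + £3,850 + £0 = £3,850.

£3,850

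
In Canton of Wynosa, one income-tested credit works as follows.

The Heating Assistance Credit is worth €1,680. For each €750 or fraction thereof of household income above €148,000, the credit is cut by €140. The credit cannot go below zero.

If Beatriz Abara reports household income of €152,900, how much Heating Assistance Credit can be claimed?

€700

Heating Assistance Credit: income exceeds €148,000 by €4,900, which is 7 full-or-partial €750 increments; reduction = 7 × €140 = €980, leaving €700.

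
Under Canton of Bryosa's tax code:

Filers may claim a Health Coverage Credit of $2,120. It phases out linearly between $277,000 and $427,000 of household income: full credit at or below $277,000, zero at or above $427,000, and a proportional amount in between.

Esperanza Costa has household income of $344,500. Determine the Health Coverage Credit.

$1,166

Health Coverage Credit: $344,500 is $67,500 into a $150,000 phase-out range, leaving 82,500/150,000 of the credit: $2,120 × 82,500/150,000 = $1,166.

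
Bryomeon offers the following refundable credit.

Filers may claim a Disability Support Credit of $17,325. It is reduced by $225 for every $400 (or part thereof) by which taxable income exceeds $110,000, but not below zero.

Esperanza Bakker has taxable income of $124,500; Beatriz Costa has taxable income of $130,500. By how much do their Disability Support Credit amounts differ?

$3,375

Esperanza ($124,500): Disability Support Credit: income exceeds $110,000 by $14,500, which is 37 full-or-partial $400 increments; reduction = 37 × $225 = $8,325, leaving $9,000.
Beatriz ($130,500): Disability Support Credit: income exceeds $110,000 by $20,500, which is 52 full-or-partial $400 increments; reduction = 52 × $225 = $11,700, leaving $5,625.
Difference: |$9,000 − $5,625| = $3,375.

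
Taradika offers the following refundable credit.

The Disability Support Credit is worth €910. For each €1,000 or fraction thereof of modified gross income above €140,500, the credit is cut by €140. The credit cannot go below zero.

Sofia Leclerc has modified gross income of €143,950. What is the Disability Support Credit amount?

€350

Disability Support Credit: income exceeds €140,500 by €3,450, which is 4 full-or-partial €1,000 increments; reduction = 4 × €140 = €560, leaving €350.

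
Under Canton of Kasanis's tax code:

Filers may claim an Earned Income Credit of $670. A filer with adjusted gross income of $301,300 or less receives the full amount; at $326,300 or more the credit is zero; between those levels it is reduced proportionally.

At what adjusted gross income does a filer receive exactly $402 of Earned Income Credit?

$311,300

$402 is 402/670 of the full $670, so 268/670 of the $25,000 range has been used: income = $301,300 + $25,000 × 268/670 = $311,300.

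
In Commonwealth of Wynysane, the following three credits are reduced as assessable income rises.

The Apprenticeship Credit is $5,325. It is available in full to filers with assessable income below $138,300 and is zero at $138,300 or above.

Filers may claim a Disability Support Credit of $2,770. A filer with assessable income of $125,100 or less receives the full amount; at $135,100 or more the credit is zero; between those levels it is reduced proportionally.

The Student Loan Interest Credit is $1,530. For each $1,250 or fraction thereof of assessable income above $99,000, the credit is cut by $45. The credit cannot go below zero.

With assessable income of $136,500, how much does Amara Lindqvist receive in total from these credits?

$5,505

Apprenticeship Credit: $136,500 is below the $138,300 cutoff, so the full $5,325 applies.
Disability Support Credit: $136,500 is at or above $135,100, so the credit is $0.
Student Loan Interest Credit: income exceeds $99,000 by $37,500, which is 30 full-or-partial $1,250 increments; reduction = 30 × $45 = $1,350, leaving $180.
Total: $5,325 + $0 + $180 = $5,505.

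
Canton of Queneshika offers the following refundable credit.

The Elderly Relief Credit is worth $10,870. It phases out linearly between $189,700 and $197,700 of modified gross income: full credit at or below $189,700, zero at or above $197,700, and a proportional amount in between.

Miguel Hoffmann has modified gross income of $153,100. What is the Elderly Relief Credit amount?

$10,870

Elderly Relief Credit: $153,100 is at or below the $189,700 threshold, so the full $10,870 applies.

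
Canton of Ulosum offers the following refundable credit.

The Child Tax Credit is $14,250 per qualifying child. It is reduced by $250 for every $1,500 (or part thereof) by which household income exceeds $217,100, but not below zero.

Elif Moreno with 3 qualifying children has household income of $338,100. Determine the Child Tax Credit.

$22,500

Child Tax Credit: base = 3 × $14,250 = $42,750. income exceeds $217,100 by $121,000, which is 81 full-or-partial $1,500 increments; reduction = 81 × $250 = $20,250, leaving $22,500.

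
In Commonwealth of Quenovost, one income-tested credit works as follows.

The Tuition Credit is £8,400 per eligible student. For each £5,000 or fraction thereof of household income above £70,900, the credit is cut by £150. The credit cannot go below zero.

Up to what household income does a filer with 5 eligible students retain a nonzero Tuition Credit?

Full credit = 5 × £8,400 = £42,000.
After 279 increments the reduction is 279 × £150 = £41,850, leaving £150; one more increment wipes it out. Increment 279 ends at excess 279 × £5,000 = £1,395,000, so the highest qualifying income is £70,900 + £1,395,000 = £1,465,900.

£1,465,900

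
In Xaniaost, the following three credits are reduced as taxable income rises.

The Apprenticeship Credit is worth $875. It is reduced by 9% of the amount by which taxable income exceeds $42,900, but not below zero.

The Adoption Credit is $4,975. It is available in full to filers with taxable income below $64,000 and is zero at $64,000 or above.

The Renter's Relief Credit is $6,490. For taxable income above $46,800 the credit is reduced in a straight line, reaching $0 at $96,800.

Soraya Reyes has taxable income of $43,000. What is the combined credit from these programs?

$12,331

Apprenticeship Credit: 9% of the $100 excess over $42,900 is $9; credit = $875 − $9 = $866.
Adoption Credit: $43,000 is below the $64,000 cutoff, so the full $4,975 applies.
Renter's Relief Credit: $43,000 is at or below the $46,800 threshold, so the full $6,490 applies.
Total: $866 + $4,975 + $6,490 = $12,331.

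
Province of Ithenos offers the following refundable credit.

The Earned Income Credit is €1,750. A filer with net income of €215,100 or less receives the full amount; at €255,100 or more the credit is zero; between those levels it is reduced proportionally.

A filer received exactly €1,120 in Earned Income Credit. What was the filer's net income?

€1,120 is 1,120/1,750 of the full €1,750, so 630/1,750 of the €40,000 range has been used: income = €215,100 + €40,000 × 630/1,750 = €229,500.

€229,500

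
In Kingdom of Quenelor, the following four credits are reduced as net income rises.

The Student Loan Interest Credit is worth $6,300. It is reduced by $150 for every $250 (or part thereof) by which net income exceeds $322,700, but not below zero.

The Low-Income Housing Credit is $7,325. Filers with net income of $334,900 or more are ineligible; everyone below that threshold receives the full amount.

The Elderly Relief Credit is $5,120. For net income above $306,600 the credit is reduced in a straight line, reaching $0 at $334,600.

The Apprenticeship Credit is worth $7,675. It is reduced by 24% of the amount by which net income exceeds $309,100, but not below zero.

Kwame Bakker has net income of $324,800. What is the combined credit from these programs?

Student Loan Interest Credit: income exceeds $322,700 by $2,100, which is 9 full-or-partial $250 increments; reduction = 9 × $150 = $1,350, leaving $4,950.
Low-Income Housing Credit: $324,800 is below the $334,900 cutoff, so the full $7,325 applies.
Elderly Relief Credit: $324,800 is $18,200 into a $28,000 phase-out range, leaving 9,800/28,000 of the credit: $5,120 × 9,800/28,000 = $1,792.
Apprenticeship Credit: 24% of the $15,700 excess over $309,100 is $3,768; credit = $7,675 − $3,768 = $3,907.
Total: $4,950 + $7,325 + $1,792 + $3,907 = $17,974.

$17,974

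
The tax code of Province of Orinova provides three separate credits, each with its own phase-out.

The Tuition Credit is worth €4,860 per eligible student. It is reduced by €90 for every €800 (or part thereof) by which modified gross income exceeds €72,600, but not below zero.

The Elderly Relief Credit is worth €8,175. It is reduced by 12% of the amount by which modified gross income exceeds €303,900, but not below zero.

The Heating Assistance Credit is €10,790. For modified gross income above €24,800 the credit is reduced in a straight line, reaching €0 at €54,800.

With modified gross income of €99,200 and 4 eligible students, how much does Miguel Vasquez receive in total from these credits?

Tuition Credit: base = 4 × €4,860 = €19,440. income exceeds €72,600 by €26,600, which is 34 full-or-partial €800 increments; reduction = 34 × €90 = €3,060, leaving €16,380.
Elderly Relief Credit: €99,200 is at or below the €303,900 threshold, so the full €8,175 applies.
Heating Assistance Credit: €99,200 is at or above €54,800, so the credit is €0.
Total: €16,380 + €8,175 + €0 = €24,555.

€24,555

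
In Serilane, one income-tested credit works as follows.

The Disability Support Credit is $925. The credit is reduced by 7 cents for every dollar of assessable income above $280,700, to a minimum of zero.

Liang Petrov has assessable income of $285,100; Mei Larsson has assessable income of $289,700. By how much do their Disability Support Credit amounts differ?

$322

Liang ($285,100): Disability Support Credit: 7% of the $4,400 excess over $280,700 is $308; credit = $925 − $308 = $617.
Mei ($289,700): Disability Support Credit: 7% of the $9,000 excess over $280,700 is $630; credit = $925 − $630 = $295.
Difference: |$617 − $295| = $322.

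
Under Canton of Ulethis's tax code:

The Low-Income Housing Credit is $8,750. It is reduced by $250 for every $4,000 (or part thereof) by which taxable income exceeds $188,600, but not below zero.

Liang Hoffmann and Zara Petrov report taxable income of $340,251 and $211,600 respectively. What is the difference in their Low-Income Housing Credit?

$7,250

Liang ($340,251): Low-Income Housing Credit: income exceeds $188,600 by $151,651 → 38 increments × $250 = $9,500 ≥ base, so the credit is $0.
Zara ($211,600): Low-Income Housing Credit: income exceeds $188,600 by $23,000, which is 6 full-or-partial $4,000 increments; reduction = 6 × $250 = $1,500, leaving $7,250.
Difference: |$0 − $7,250| = $7,250.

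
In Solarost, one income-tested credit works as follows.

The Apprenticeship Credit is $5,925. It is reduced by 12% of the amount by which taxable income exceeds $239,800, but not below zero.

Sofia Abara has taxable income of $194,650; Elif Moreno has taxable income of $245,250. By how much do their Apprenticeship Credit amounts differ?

Sofia ($194,650): Apprenticeship Credit: $194,650 is at or below the $239,800 threshold, so the full $5,925 applies.
Elif ($245,250): Apprenticeship Credit: 12% of the $5,450 excess over $239,800 is $654; credit = $5,925 − $654 = $5,271.
Difference: |$5,925 − $5,271| = $654.

$654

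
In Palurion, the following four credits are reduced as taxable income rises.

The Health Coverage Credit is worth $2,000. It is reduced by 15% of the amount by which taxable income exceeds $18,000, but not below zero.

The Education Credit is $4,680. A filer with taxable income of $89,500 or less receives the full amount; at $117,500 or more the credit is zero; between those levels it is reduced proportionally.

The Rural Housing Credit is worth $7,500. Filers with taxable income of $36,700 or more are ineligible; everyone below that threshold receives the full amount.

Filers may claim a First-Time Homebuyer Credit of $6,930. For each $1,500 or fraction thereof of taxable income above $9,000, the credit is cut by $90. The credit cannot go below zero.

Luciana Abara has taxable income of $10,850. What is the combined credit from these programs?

Health Coverage Credit: $10,850 is at or below the $18,000 threshold, so the full $2,000 applies.
Education Credit: $10,850 is at or below the $89,500 threshold, so the full $4,680 applies.
Rural Housing Credit: $10,850 is below the $36,700 cutoff, so the full $7,500 applies.
First-Time Homebuyer Credit: income exceeds $9,000 by $1,850, which is 2 full-or-partial $1,500 increments; reduction = 2 × $90 = $180, leaving $6,750.
Total: $2,000 + $4,680 + $7,500 + $6,750 = $20,930.

$20,930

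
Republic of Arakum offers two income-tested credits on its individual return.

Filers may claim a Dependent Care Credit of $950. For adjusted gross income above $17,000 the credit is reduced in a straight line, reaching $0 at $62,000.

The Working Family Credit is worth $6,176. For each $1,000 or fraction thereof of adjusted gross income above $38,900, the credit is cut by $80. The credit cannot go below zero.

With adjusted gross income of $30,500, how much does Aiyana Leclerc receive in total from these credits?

Dependent Care Credit: $30,500 is $13,500 into a $45,000 phase-out range, leaving 31,500/45,000 of the credit: $950 × 31,500/45,000 = $665.
Working Family Credit: $30,500 is at or below the $38,900 threshold, so the full $6,176 applies.
Total: $665 + $6,176 = $6,841.

$6,841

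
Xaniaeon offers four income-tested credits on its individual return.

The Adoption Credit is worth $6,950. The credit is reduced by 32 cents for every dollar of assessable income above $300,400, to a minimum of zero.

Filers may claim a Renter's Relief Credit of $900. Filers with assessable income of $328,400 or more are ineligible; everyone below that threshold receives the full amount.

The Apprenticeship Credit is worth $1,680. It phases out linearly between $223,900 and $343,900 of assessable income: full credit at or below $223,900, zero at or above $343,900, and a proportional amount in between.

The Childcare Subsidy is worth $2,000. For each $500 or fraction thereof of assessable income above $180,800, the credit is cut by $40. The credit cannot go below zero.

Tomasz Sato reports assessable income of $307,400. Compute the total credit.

Adoption Credit: 32% of the $7,000 excess over $300,400 is $2,240; credit = $6,950 − $2,240 = $4,710.
Renter's Relief Credit: $307,400 is below the $328,400 cutoff, so the full $900 applies.
Apprenticeship Credit: $307,400 is $83,500 into a $120,000 phase-out range, leaving 36,500/120,000 of the credit: $1,680 × 36,500/120,000 = $511.
Childcare Subsidy: income exceeds $180,800 by $126,600 → 254 increments × $40 = $10,160 ≥ base, so the credit is $0.
Total: $4,710 + $900 + $511 + $0 = $6,121.

$6,121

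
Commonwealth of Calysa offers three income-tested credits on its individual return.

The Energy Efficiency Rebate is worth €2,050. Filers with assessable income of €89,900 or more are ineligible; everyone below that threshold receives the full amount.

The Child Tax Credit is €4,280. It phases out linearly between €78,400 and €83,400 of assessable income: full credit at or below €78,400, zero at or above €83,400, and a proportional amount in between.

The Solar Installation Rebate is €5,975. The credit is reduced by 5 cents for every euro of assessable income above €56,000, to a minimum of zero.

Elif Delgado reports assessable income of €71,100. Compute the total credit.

Energy Efficiency Rebate: €71,100 is below the €89,900 cutoff, so the full €2,050 applies.
Child Tax Credit: €71,100 is at or below the €78,400 threshold, so the full €4,280 applies.
Solar Installation Rebate: 5% of the €15,100 excess over €56,000 is €755; credit = €5,975 − €755 = €5,220.
Total: €2,050 + €4,280 + €5,220 = €11,550.

€11,550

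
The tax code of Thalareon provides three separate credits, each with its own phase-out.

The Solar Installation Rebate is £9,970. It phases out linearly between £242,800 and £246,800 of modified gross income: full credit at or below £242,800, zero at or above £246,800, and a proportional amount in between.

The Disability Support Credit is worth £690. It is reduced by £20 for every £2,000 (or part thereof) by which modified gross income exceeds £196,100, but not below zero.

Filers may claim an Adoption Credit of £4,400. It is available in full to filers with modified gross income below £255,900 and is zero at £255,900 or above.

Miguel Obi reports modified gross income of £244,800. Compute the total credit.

£9,575

Solar Installation Rebate: £244,800 is £2,000 into a £4,000 phase-out range, leaving 2,000/4,000 of the credit: £9,970 × 2,000/4,000 = £4,985.
Disability Support Credit: income exceeds £196,100 by £48,700, which is 25 full-or-partial £2,000 increments; reduction = 25 × £20 = £500, leaving £190.
Adoption Credit: £244,800 is below the £255,900 cutoff, so the full £4,400 applies.
Total: £4,985 + £190 + £4,400 = £9,575.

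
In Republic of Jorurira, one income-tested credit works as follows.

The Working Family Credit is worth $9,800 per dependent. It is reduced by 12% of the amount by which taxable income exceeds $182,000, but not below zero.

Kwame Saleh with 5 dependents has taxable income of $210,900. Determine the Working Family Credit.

$45,532

Working Family Credit: base = 5 × $9,800 = $49,000. 12% of the $28,900 excess over $182,000 is $3,468; credit = $49,000 − $3,468 = $45,532.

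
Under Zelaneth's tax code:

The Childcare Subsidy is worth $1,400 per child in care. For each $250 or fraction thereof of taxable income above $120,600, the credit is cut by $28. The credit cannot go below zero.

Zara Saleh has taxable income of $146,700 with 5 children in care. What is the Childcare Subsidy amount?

$4,060

Childcare Subsidy: base = 5 × $1,400 = $7,000. income exceeds $120,600 by $26,100, which is 105 full-or-partial $250 increments; reduction = 105 × $28 = $2,940, leaving $4,060.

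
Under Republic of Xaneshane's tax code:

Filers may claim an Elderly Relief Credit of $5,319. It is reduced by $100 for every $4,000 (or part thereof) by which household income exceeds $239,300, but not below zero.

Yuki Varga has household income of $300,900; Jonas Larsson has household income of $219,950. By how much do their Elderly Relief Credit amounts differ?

Yuki ($300,900): Elderly Relief Credit: income exceeds $239,300 by $61,600, which is 16 full-or-partial $4,000 increments; reduction = 16 × $100 = $1,600, leaving $3,719.
Jonas ($219,950): Elderly Relief Credit: $219,950 is at or below the $239,300 threshold, so the full $5,319 applies.
Difference: |$3,719 − $5,319| = $1,600.

$1,600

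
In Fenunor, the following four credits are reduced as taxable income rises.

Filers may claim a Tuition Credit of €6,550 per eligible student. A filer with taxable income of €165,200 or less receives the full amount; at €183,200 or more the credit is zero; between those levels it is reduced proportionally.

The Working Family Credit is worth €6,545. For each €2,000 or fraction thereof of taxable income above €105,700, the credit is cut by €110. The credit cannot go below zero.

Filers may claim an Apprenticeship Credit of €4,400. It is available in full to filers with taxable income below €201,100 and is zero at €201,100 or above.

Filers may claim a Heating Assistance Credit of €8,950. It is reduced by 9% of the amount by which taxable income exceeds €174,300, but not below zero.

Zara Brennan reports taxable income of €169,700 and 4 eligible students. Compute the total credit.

Tuition Credit: base = 4 × €6,550 = €26,200. €169,700 is €4,500 into a €18,000 phase-out range, leaving 13,500/18,000 of the credit: €26,200 × 13,500/18,000 = €19,650.
Working Family Credit: income exceeds €105,700 by €64,000, which is 32 full-or-partial €2,000 increments; reduction = 32 × €110 = €3,520, leaving €3,025.
Apprenticeship Credit: €169,700 is below the €201,100 cutoff, so the full €4,400 applies.
Heating Assistance Credit: €169,700 is at or below the €174,300 threshold, so the full €8,950 applies.
Total: €19,650 + €3,025 + €4,400 + €8,950 = €36,025.

€36,025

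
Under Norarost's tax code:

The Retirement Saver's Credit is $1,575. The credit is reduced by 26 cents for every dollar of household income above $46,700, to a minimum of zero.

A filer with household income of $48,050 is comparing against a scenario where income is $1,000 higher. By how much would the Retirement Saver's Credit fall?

$260

At $48,050 — 26% of the $1,350 excess over $46,700 is $351; credit = $1,575 − $351 = $1,224.
At $49,050 — 26% of the $2,350 excess over $46,700 is $611; credit = $1,575 − $611 = $964.
Lost: $1,224 − $964 = $260.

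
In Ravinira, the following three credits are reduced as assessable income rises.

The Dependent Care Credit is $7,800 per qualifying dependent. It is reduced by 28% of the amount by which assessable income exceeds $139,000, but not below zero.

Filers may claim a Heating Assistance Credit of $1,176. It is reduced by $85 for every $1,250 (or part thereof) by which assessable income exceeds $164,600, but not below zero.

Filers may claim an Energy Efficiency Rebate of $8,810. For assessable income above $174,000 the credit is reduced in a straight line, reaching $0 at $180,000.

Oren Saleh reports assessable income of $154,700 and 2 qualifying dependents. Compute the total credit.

$21,190

Dependent Care Credit: base = 2 × $7,800 = $15,600. 28% of the $15,700 excess over $139,000 is $4,396; credit = $15,600 − $4,396 = $11,204.
Heating Assistance Credit: $154,700 is at or below the $164,600 threshold, so the full $1,176 applies.
Energy Efficiency Rebate: $154,700 is at or below the $174,000 threshold, so the full $8,810 applies.
Total: $11,204 + $1,176 + $8,810 = $21,190.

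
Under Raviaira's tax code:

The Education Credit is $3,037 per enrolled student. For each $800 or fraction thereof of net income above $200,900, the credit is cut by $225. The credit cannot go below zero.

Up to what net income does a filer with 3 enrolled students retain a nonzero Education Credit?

Full credit = 3 × $3,037 = $9,111.
After 40 increments the reduction is 40 × $225 = $9,000, leaving $111; one more increment wipes it out. Increment 40 ends at excess 40 × $800 = $32,000, so the highest qualifying income is $200,900 + $32,000 = $232,900.

$232,900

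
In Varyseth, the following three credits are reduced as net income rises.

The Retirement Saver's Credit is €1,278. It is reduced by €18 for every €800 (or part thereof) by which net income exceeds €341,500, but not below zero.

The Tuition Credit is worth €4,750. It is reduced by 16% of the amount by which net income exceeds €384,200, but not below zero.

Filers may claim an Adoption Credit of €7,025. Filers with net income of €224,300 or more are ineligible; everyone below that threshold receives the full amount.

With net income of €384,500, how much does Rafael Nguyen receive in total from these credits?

Retirement Saver's Credit: income exceeds €341,500 by €43,000, which is 54 full-or-partial €800 increments; reduction = 54 × €18 = €972, leaving €306.
Tuition Credit: 16% of the €300 excess over €384,200 is €48; credit = €4,750 − €48 = €4,702.
Adoption Credit: €384,500 meets or exceeds the €224,300 cutoff, so the credit is €0.
Total: €306 + €4,702 + €0 = €5,008.

€5,008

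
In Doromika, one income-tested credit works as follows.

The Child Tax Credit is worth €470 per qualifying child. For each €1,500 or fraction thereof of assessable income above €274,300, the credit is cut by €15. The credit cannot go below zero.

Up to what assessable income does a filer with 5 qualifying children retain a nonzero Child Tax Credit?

Full credit = 5 × €470 = €2,350.
After 156 increments the reduction is 156 × €15 = €2,340, leaving €10; one more increment wipes it out. Increment 156 ends at excess 156 × €1,500 = €234,000, so the highest qualifying income is €274,300 + €234,000 = €508,300.

€508,300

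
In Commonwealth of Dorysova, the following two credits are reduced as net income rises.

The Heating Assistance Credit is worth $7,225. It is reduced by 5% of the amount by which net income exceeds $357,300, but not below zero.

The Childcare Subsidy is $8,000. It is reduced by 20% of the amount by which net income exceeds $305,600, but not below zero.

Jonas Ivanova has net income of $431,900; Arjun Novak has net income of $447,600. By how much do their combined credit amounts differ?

Jonas ($431,900): Heating Assistance Credit: 5% of the $74,600 excess over $357,300 is $3,730; credit = $7,225 − $3,730 = $3,495. Childcare Subsidy: 20% of the $126,300 excess over $305,600 is $25,260 ≥ base, so the credit is $0. total $3,495 + $0 = $3,495
Arjun ($447,600): Heating Assistance Credit: 5% of the $90,300 excess over $357,300 is $4,515; credit = $7,225 − $4,515 = $2,710. Childcare Subsidy: 20% of the $142,000 excess over $305,600 is $28,400 ≥ base, so the credit is $0. total $2,710 + $0 = $2,710
Difference: |$3,495 − $2,710| = $785.

$785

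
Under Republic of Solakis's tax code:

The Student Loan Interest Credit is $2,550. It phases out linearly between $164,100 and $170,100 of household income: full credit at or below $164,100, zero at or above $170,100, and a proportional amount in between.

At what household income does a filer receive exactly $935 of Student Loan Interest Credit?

$935 is 935/2,550 of the full $2,550, so 1,615/2,550 of the $6,000 range has been used: income = $164,100 + $6,000 × 1,615/2,550 = $167,900.

$167,900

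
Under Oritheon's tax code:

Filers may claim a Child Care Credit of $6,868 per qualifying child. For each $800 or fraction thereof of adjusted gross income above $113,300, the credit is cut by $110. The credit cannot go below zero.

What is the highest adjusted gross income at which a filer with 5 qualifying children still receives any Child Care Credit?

Full credit = 5 × $6,868 = $34,340.
After 312 increments the reduction is 312 × $110 = $34,320, leaving $20; one more increment wipes it out. Increment 312 ends at excess 312 × $800 = $249,600, so the highest qualifying income is $113,300 + $249,600 = $362,900.

$362,900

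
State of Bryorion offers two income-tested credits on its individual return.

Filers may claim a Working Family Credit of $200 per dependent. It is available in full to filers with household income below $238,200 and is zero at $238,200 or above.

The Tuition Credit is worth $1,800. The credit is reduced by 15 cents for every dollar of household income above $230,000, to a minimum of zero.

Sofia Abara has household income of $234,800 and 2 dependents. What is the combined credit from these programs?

$1,480

Working Family Credit: base = 2 × $200 = $400. $234,800 is below the $238,200 cutoff, so the full $400 applies.
Tuition Credit: 15% of the $4,800 excess over $230,000 is $720; credit = $1,800 − $720 = $1,080.
Total: $400 + $1,080 = $1,480.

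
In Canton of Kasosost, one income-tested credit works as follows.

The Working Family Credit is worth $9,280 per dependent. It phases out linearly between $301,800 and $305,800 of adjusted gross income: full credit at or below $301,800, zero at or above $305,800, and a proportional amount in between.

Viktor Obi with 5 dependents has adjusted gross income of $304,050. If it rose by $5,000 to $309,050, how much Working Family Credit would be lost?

At $304,050 — base = 5 × $9,280 = $46,400. $304,050 is $2,250 into a $4,000 phase-out range, leaving 1,750/4,000 of the credit: $46,400 × 1,750/4,000 = $20,300.
At $309,050 — base = 5 × $9,280 = $46,400. $309,050 is at or above $305,800, so the credit is $0.
Lost: $20,300 − $0 = $20,300.

$20,300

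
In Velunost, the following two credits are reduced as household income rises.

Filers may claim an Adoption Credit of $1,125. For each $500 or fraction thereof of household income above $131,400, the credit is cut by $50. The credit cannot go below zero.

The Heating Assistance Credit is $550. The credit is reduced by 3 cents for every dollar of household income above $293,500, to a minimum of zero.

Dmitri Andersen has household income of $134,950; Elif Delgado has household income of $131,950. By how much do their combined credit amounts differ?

Dmitri ($134,950): Adoption Credit: income exceeds $131,400 by $3,550, which is 8 full-or-partial $500 increments; reduction = 8 × $50 = $400, leaving $725. Heating Assistance Credit: $134,950 is at or below the $293,500 threshold, so the full $550 applies. total $725 + $550 = $1,275
Elif ($131,950): Adoption Credit: income exceeds $131,400 by $550, which is 2 full-or-partial $500 increments; reduction = 2 × $50 = $100, leaving $1,025. Heating Assistance Credit: $131,950 is at or below the $293,500 threshold, so the full $550 applies. total $1,025 + $550 = $1,575
Difference: |$1,275 − $1,575| = $300.

$300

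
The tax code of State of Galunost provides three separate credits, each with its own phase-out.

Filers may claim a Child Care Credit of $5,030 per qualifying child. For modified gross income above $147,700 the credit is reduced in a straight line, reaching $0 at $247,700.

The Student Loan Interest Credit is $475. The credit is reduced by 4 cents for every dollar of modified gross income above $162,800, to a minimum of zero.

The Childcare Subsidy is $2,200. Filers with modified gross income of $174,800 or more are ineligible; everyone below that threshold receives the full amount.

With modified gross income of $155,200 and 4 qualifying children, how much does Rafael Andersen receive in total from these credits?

Child Care Credit: base = 4 × $5,030 = $20,120. $155,200 is $7,500 into a $100,000 phase-out range, leaving 92,500/100,000 of the credit: $20,120 × 92,500/100,000 = $18,611.
Student Loan Interest Credit: $155,200 is at or below the $162,800 threshold, so the full $475 applies.
Childcare Subsidy: $155,200 is below the $174,800 cutoff, so the full $2,200 applies.
Total: $18,611 + $475 + $2,200 = $21,286.

$21,286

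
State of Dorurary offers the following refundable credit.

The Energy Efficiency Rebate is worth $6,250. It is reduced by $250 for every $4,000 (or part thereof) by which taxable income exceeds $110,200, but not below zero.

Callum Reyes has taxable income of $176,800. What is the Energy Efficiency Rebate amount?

Energy Efficiency Rebate: income exceeds $110,200 by $66,600, which is 17 full-or-partial $4,000 increments; reduction = 17 × $250 = $4,250, leaving $2,000.

$2,000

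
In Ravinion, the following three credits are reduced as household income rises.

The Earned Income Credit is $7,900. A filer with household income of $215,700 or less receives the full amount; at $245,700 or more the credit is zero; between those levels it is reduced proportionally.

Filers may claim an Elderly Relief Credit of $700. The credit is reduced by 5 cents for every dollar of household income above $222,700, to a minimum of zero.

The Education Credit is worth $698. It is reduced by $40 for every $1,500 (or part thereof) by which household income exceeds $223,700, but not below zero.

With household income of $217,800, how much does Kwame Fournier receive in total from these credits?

$8,745

Earned Income Credit: $217,800 is $2,100 into a $30,000 phase-out range, leaving 27,900/30,000 of the credit: $7,900 × 27,900/30,000 = $7,347.
Elderly Relief Credit: $217,800 is at or below the $222,700 threshold, so the full $700 applies.
Education Credit: $217,800 is at or below the $223,700 threshold, so the full $698 applies.
Total: $7,347 + $700 + $698 = $8,745.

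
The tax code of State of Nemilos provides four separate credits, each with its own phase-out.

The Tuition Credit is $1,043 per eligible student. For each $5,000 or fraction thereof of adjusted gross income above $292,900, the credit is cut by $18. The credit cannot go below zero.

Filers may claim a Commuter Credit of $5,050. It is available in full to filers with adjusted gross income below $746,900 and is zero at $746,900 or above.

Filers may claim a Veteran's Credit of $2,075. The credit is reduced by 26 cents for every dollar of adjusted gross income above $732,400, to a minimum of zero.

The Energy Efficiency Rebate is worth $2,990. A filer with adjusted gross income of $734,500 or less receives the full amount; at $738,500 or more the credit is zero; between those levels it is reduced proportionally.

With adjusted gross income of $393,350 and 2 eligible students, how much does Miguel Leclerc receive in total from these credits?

$11,823

Tuition Credit: base = 2 × $1,043 = $2,086. income exceeds $292,900 by $100,450, which is 21 full-or-partial $5,000 increments; reduction = 21 × $18 = $378, leaving $1,708.
Commuter Credit: $393,350 is below the $746,900 cutoff, so the full $5,050 applies.
Veteran's Credit: $393,350 is at or below the $732,400 threshold, so the full $2,075 applies.
Energy Efficiency Rebate: $393,350 is at or below the $734,500 threshold, so the full $2,990 applies.
Total: $1,708 + $5,050 + $2,075 + $2,990 = $11,823.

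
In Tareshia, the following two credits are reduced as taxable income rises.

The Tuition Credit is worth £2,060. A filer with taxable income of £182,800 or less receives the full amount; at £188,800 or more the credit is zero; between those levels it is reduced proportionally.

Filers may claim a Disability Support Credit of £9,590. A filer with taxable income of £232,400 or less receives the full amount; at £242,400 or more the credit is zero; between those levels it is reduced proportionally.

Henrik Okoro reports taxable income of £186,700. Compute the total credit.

Tuition Credit: £186,700 is £3,900 into a £6,000 phase-out range, leaving 2,100/6,000 of the credit: £2,060 × 2,100/6,000 = £721.
Disability Support Credit: £186,700 is at or below the £232,400 threshold, so the full £9,590 applies.
Total: £721 + £9,590 = £10,311.

£10,311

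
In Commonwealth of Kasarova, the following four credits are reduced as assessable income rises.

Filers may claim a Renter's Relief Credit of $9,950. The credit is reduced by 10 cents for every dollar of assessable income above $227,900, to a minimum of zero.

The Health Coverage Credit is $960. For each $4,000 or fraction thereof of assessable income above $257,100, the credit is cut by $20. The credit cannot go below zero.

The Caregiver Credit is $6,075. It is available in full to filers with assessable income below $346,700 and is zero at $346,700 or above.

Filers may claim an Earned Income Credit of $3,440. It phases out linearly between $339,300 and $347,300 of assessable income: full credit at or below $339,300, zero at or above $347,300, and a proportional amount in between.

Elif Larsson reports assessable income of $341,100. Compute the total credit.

$9,281

Renter's Relief Credit: 10% of the $113,200 excess over $227,900 is $11,320 ≥ base, so the credit is $0.
Health Coverage Credit: income exceeds $257,100 by $84,000, which is 21 full-or-partial $4,000 increments; reduction = 21 × $20 = $420, leaving $540.
Caregiver Credit: $341,100 is below the $346,700 cutoff, so the full $6,075 applies.
Earned Income Credit: $341,100 is $1,800 into a $8,000 phase-out range, leaving 6,200/8,000 of the credit: $3,440 × 6,200/8,000 = $2,666.
Total: $0 + $540 + $6,075 + $2,666 = $9,281.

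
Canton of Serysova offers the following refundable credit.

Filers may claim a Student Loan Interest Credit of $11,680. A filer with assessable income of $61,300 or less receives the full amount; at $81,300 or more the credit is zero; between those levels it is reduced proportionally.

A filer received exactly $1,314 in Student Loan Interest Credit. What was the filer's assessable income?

$1,314 is 1,314/11,680 of the full $11,680, so 10,366/11,680 of the $20,000 range has been used: income = $61,300 + $20,000 × 10,366/11,680 = $79,050.

$79,050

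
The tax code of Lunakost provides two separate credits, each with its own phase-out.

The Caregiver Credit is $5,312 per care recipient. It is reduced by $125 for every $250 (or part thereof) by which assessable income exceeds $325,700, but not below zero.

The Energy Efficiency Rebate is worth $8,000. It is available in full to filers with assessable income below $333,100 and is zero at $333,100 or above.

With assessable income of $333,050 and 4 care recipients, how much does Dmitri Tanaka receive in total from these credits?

$25,498

Caregiver Credit: base = 4 × $5,312 = $21,248. income exceeds $325,700 by $7,350, which is 30 full-or-partial $250 increments; reduction = 30 × $125 = $3,750, leaving $17,498.
Energy Efficiency Rebate: $333,050 is below the $333,100 cutoff, so the full $8,000 applies.
Total: $17,498 + $8,000 = $25,498.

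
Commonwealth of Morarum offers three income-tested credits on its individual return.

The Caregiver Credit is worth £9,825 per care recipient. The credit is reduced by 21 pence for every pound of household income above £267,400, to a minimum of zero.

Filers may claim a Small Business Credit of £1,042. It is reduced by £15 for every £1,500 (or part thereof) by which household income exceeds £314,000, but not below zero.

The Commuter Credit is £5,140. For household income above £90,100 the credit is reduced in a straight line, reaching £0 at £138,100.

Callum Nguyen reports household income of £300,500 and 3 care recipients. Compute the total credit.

Caregiver Credit: base = 3 × £9,825 = £29,475. 21% of the £33,100 excess over £267,400 is £6,951; credit = £29,475 − £6,951 = £22,524.
Small Business Credit: £300,500 is at or below the £314,000 threshold, so the full £1,042 applies.
Commuter Credit: £300,500 is at or above £138,100, so the credit is £0.
Total: £22,524 + £1,042 + £0 = £23,566.

£23,566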